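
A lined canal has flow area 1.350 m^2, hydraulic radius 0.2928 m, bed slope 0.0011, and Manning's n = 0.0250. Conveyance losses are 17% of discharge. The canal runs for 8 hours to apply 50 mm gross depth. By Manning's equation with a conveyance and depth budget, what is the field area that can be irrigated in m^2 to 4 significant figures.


Approach: apply Manning's equation with a conveyance and depth budget, Q = (1/n)*A*R^(2/3)*S^(1/2); Q_field = Q*(1-loss); Area = Q_field*t/(d/1000).
Step 1 — canal discharge (Manning's equation):
  Q = (1/0.0250) * 1.350 * 0.2928^(2/3) * 0.0011^(1/2) = 0.789716 m^3/s
Step 2 — delivered flow: Q_field = 0.789716*(1 - 17/100) = 0.655464 m^3/s
Step 3 — volume delivered: V = 0.655464 * 8*3600 = 18877.4 m^3
Step 4 — area served: A = V / (depth/1000) = 18877.4 / 0.05 = 377500 m^2
Therefore the field area that can be irrigated = 377500 m^2.


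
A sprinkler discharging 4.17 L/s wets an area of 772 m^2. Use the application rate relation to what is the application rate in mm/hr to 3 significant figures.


Approach: apply the application rate relation, rate = (Q/A)*3600.
rate = (4.17 / 772) * 3600 = 19.4 mm/hr
Therefore the application rate = 19.4 mm/hr.


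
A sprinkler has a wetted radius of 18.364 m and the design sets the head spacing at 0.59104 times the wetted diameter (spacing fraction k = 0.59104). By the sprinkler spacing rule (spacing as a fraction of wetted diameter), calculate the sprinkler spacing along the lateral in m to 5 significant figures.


Approach: apply the sprinkler spacing rule (spacing as a fraction of wetted diameter), S = k*(2*R).
S = 0.59104 * (2 * 18.364) = 21.708 m
Therefore the sprinkler spacing along the lateral = 21.708 m.


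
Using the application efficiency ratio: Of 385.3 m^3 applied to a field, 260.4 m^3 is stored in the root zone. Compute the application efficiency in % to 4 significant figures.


Approach: apply the application efficiency ratio, Ea = (stored/applied)*100.
Ea = (260.4/385.3)*100 = 67.58 %
Therefore the application efficiency = 67.58 %.


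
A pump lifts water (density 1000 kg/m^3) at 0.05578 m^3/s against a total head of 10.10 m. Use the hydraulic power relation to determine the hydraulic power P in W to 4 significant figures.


Approach: apply the hydraulic power relation, P = rho*g*Q*H.
P = 1000 * 9.81 * 0.05578 * 10.10 = 5527 W
Therefore the hydraulic power P = 5527 W.


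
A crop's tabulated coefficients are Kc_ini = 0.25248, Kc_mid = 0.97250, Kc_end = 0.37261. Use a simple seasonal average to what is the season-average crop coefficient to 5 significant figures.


Approach: apply a simple seasonal average, Kc_avg = (Kc_ini + Kc_mid + Kc_end)/3.
Kc_avg = (0.25248 + 0.97250 + 0.37261)/3 = 0.53253
Therefore the season-average crop coefficient = 0.53253.


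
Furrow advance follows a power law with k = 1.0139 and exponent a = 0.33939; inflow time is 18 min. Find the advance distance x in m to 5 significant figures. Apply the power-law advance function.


Approach: apply the power-law advance function, x = k*t^a.
x = 1.0139 * 18^0.33939 = 2.7041 m
Therefore the advance distance x = 2.7041 m.


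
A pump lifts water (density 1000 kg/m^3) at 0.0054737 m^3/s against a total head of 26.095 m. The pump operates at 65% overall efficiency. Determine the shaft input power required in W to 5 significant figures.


Approach: apply hydraulic power then efficiency conversion, P = rho*g*Q*H; P_in = P/eta.
Step 1 — hydraulic power (P = rho*g*Q*H):
  P = 1000 * 9.81 * 0.0054737 * 26.095 = 1401.223 W
Step 2 — input power: P_in = P/eta = 1401.223 / 0.65 = 2155.7 W
Therefore the shaft input power required = 2155.7 W.


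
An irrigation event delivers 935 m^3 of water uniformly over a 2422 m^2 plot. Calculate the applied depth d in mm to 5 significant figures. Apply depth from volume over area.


Approach: apply depth from volume over area, d = (V/A)*1000.
d = (935 / 2422) * 1000 = 386.04 mm
Therefore the applied depth d = 386.04 mm.


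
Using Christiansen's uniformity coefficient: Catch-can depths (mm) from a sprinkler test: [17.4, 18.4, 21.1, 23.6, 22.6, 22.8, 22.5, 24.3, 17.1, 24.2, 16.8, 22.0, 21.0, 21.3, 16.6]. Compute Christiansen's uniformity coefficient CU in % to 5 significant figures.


Approach: apply Christiansen's uniformity coefficient, CU = (1 - mean_abs_deviation/mean)*100.
mean = 20.78000 mm
mean |d_i - mean| = 2.346667 mm
CU = (1 - 2.346667/20.78000)*100 = 88.707 %
Therefore Christiansen's uniformity coefficient CU = 88.707 %.


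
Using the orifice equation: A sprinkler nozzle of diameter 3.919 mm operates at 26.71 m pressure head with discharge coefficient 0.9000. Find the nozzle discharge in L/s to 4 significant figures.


Approach: apply the orifice equation, Q = Cd*A*sqrt(2*g*h), A = pi*(d/2)^2.
A = pi*(3.919e-3/2)^2 = 1.20626e-05 m^2
Q = 0.9000 * 1.20626e-05 * sqrt(2*9.81*26.71) * 1000 = 0.2485 L/s
Therefore the nozzle discharge = 0.2485 L/s.


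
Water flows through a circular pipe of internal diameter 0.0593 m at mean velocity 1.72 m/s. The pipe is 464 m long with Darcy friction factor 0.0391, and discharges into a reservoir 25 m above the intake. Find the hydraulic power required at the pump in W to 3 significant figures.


Approach: apply continuity + Darcy-Weisbach + hydraulic power, Q = A*v; hf = f*(L/D)*(v^2/(2g)); H = static + hf; P = rho*g*Q*H.
Step 1 — flow rate (continuity, Q = A*v):
  A = pi*(0.0593/2)^2 = 0.0027618 m^2
  Q = 0.0027618 * 1.72 = 0.0047504 m^3/s
Step 2 — friction head loss (Darcy-Weisbach):
  hf = 0.0391 * (464/0.0593) * (1.72^2 / (2*9.81))
  hf = 46.132 m
Step 3 — total head: H = 25 + 46.132 = 71.132 m
Step 4 — hydraulic power (P = rho*g*Q*H):
  P = 1000 * 9.81 * 0.0047504 * 71.132 = 3310 W
Therefore the hydraulic power required at the pump = 3310 W.


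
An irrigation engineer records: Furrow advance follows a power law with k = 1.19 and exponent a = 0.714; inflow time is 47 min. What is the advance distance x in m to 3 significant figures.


Approach: apply the power-law advance function, x = k*t^a.
x = 1.19 * 47^0.714 = 18.6 m
Therefore the advance distance x = 18.6 m.


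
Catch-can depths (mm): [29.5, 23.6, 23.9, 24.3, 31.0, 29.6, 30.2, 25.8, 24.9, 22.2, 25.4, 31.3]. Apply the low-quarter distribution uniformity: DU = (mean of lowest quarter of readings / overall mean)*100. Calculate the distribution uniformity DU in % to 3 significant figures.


sorted lowest 3 of 12: [22.2, 23.6, 23.9] -> mean = 23.233 mm
overall mean = 26.808 mm
DU = (23.233/26.808)*100 = 86.7 %
Therefore the distribution uniformity DU = 86.7 %.


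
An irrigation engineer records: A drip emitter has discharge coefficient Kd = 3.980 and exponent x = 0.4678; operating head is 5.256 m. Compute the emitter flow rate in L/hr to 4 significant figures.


Approach: apply the emitter characteristic equation, q = Kd * h^x.
q = 3.980 * 5.256^0.4678 = 8.650 L/hr
Therefore the emitter flow rate = 8.650 L/hr.


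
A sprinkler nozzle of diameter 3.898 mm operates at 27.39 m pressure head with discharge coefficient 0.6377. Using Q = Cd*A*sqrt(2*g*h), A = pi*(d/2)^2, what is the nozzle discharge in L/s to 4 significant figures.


A = pi*(3.898e-3/2)^2 = 1.19337e-05 m^2
Q = 0.6377 * 1.19337e-05 * sqrt(2*9.81*27.39) * 1000 = 0.1764 L/s
Therefore the nozzle discharge = 0.1764 L/s.


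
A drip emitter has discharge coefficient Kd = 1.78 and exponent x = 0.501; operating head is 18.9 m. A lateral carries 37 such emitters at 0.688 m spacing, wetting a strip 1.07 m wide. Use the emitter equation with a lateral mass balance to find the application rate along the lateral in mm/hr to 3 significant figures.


Approach: apply the emitter equation with a lateral mass balance, q = Kd*h^x; Q = n*q; rate = Q/(n*spacing*width).
Step 1 — single emitter flow (q = Kd*h^x):
  q = 1.78 * 18.9^0.501 = 7.7612 L/hr
Step 2 — total lateral flow: Q = 37 * 7.7612 = 287.16 L/hr
Step 3 — wetted area: A = 37 * 0.688 * 1.07 = 27.238 m^2
Step 4 — application rate: Q/A = 287.16/27.238 = 10.5 mm/hr
Therefore the application rate along the lateral = 10.5 mm/hr.


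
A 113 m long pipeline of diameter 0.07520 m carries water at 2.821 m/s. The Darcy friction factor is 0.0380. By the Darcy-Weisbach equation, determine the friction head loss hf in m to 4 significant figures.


Approach: apply the Darcy-Weisbach equation, hf = f*(L/D)*(v^2/(2g)).
hf = 0.0380 * (113/0.07520) * (2.821^2 / (2*9.81))
hf = 23.16 m
Therefore the friction head loss hf = 23.16 m.


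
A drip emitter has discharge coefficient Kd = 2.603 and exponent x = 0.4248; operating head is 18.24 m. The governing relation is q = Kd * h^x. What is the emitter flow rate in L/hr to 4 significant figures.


q = 2.603 * 18.24^0.4248 = 8.936 L/hr
Therefore the emitter flow rate = 8.936 L/hr.


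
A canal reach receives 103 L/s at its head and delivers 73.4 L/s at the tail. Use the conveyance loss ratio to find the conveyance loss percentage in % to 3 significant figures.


Approach: apply the conveyance loss ratio, loss% = ((Q_head - Q_tail)/Q_head)*100.
loss = ((103 - 73.4)/103)*100 = 28.7 %
Therefore the conveyance loss percentage = 28.7 %.


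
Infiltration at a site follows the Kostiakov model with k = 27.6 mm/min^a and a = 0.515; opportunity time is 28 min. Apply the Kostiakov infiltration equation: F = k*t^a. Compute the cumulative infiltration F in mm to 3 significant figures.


F = 27.6 * 28^0.515 = 154 mm
Therefore the cumulative infiltration F = 154 mm.


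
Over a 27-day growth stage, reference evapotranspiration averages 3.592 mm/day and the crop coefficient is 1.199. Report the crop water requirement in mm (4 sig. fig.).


Approach: apply the crop water requirement relation, CWR = ET0 * Kc * days.
CWR = 3.592 * 1.199 * 27 = 116.3 mm
Therefore the crop water requirement = 116.3 mm.


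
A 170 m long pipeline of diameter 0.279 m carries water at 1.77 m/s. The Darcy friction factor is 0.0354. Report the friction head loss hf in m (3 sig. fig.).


Approach: apply the Darcy-Weisbach equation, hf = f*(L/D)*(v^2/(2g)).
hf = 0.0354 * (170/0.279) * (1.77^2 / (2*9.81))
hf = 3.44 m
Therefore the friction head loss hf = 3.44 m.


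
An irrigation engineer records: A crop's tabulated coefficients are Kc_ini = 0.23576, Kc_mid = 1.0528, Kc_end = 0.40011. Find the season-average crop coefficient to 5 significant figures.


Approach: apply a simple seasonal average, Kc_avg = (Kc_ini + Kc_mid + Kc_end)/3.
Kc_avg = (0.23576 + 1.0528 + 0.40011)/3 = 0.56289
Therefore the season-average crop coefficient = 0.56289.


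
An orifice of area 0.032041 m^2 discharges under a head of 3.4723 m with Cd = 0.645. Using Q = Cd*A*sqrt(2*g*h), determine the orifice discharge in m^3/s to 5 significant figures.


Q = 0.645 * 0.032041 * sqrt(2*9.81*3.4723) = 0.17058 m^3/s
Therefore the orifice discharge = 0.17058 m^3/s.


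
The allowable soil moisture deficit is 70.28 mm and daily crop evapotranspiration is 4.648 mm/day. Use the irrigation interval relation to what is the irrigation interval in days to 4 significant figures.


Approach: apply the irrigation interval relation, interval = SMD / ETc.
interval = 70.28 / 4.648 = 15.12 days
Therefore the irrigation interval = 15.12 days.


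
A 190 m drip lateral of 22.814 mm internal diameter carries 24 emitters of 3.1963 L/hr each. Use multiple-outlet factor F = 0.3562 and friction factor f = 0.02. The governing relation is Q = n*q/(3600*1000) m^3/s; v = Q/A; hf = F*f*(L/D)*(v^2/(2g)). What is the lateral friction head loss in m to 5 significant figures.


Q = 24*3.1963/(3600*1000) = 2.130867e-05 m^3/s
A = pi*(22.814e-3/2)^2 = 4.087829e-04 m^2, so v = Q/A = 0.05212709 m/s
hf = 0.3562*0.02*(190/0.022814)*(0.05212709^2/(2*9.81)) = 0.0082168 m
Therefore the lateral friction head loss = 0.0082168 m.


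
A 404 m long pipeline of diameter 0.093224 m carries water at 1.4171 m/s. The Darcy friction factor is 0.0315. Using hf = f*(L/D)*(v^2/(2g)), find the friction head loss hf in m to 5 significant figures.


hf = 0.0315 * (404/0.093224) * (1.4171^2 / (2*9.81))
hf = 13.972 m
Therefore the friction head loss hf = 13.972 m.


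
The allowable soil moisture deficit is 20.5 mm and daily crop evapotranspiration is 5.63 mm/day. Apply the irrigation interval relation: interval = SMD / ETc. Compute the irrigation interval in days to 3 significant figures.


interval = 20.5 / 5.63 = 3.64 days
Therefore the irrigation interval = 3.64 days.


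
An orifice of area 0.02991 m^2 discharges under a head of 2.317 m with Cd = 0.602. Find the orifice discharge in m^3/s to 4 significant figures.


Approach: apply the orifice equation, Q = Cd*A*sqrt(2*g*h).
Q = 0.602 * 0.02991 * sqrt(2*9.81*2.317) = 0.1214 m^3/s
Therefore the orifice discharge = 0.1214 m^3/s.


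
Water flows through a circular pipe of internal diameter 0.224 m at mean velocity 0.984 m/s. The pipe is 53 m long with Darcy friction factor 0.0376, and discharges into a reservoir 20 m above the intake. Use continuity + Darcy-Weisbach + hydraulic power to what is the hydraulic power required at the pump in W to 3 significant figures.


Approach: apply continuity + Darcy-Weisbach + hydraulic power, Q = A*v; hf = f*(L/D)*(v^2/(2g)); H = static + hf; P = rho*g*Q*H.
Step 1 — flow rate (continuity, Q = A*v):
  A = pi*(0.224/2)^2 = 0.039408 m^2
  Q = 0.039408 * 0.984 = 0.038778 m^3/s
Step 2 — friction head loss (Darcy-Weisbach):
  hf = 0.0376 * (53/0.224) * (0.984^2 / (2*9.81))
  hf = 0.43904 m
Step 3 — total head: H = 20 + 0.43904 = 20.439 m
Step 4 — hydraulic power (P = rho*g*Q*H):
  P = 1000 * 9.81 * 0.038778 * 20.439 = 7780 W
Therefore the hydraulic power required at the pump = 7780 W.


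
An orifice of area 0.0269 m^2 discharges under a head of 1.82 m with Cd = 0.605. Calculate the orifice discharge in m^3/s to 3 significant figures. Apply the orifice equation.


Approach: apply the orifice equation, Q = Cd*A*sqrt(2*g*h).
Q = 0.605 * 0.0269 * sqrt(2*9.81*1.82) = 0.0973 m^3/s
Therefore the orifice discharge = 0.0973 m^3/s.


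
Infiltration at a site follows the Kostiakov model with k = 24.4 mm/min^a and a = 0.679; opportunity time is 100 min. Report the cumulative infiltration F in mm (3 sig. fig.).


Approach: apply the Kostiakov infiltration equation, F = k*t^a.
F = 24.4 * 100^0.679 = 556 mm
Therefore the cumulative infiltration F = 556 mm.


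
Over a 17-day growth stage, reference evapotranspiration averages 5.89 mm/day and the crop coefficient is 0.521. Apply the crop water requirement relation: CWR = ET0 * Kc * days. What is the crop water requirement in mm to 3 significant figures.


CWR = 5.89 * 0.521 * 17 = 52.2 mm
Therefore the crop water requirement = 52.2 mm.


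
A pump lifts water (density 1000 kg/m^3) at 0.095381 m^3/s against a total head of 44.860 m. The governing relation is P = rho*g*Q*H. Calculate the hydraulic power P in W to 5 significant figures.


P = 1000 * 9.81 * 0.095381 * 44.860 = 41975 W
Therefore the hydraulic power P = 41975 W.


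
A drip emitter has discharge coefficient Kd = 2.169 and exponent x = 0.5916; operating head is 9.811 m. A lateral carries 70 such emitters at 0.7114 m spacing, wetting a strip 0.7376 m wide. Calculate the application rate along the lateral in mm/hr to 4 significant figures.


Approach: apply the emitter equation with a lateral mass balance, q = Kd*h^x; Q = n*q; rate = Q/(n*spacing*width).
Step 1 — single emitter flow (q = Kd*h^x):
  q = 2.169 * 9.811^0.5916 = 8.37447 L/hr
Step 2 — total lateral flow: Q = 70 * 8.37447 = 586.213 L/hr
Step 3 — wetted area: A = 70 * 0.7114 * 0.7376 = 36.7310 m^2
Step 4 — application rate: Q/A = 586.213/36.7310 = 15.96 mm/hr
Therefore the application rate along the lateral = 15.96 mm/hr.


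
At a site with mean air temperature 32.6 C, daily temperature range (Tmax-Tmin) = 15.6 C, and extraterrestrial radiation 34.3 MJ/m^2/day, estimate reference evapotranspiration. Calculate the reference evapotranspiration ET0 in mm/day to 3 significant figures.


Approach: apply the Hargreaves-Samani method, ET0 = 0.0023*(Tmean+17.8)*sqrt(Tmax-Tmin)*0.408*Ra.
ET0 = 0.0023*(32.6+17.8)*sqrt(15.6)*0.408*34.3 = 6.41 mm/day
Therefore the reference evapotranspiration ET0 = 6.41 mm/day.


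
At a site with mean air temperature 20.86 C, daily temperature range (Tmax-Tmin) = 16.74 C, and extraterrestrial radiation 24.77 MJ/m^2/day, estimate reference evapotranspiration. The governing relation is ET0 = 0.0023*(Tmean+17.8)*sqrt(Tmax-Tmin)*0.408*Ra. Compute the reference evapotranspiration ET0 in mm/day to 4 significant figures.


ET0 = 0.0023*(20.86+17.8)*sqrt(16.74)*0.408*24.77 = 3.677 mm/day
Therefore the reference evapotranspiration ET0 = 3.677 mm/day.


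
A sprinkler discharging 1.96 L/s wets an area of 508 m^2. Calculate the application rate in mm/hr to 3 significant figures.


Approach: apply the application rate relation, rate = (Q/A)*3600.
rate = (1.96 / 508) * 3600 = 13.9 mm/hr
Therefore the application rate = 13.9 mm/hr.


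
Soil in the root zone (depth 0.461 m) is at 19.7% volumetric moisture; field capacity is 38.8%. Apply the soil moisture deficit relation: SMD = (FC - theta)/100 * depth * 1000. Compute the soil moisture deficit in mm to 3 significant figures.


SMD = (38.8 - 19.7)/100 * 0.461 * 1000 = 88.1 mm
Therefore the soil moisture deficit = 88.1 mm.


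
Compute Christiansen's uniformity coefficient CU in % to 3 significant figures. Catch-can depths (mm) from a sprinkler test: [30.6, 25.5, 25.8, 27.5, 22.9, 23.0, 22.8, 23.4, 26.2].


Approach: apply Christiansen's uniformity coefficient, CU = (1 - mean_abs_deviation/mean)*100.
mean = 25.300 mm
mean |d_i - mean| = 2.0222 mm
CU = (1 - 2.0222/25.300)*100 = 92.0 %
Therefore Christiansen's uniformity coefficient CU = 92.0 %.


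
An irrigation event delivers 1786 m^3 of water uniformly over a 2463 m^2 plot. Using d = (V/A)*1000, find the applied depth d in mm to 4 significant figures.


d = (1786 / 2463) * 1000 = 725.1 mm
Therefore the applied depth d = 725.1 mm.


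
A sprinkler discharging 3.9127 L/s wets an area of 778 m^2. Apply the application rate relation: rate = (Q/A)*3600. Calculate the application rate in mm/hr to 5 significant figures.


rate = (3.9127 / 778) * 3600 = 18.105 mm/hr
Therefore the application rate = 18.105 mm/hr.


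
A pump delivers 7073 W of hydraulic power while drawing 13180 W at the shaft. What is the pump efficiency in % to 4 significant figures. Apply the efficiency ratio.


Approach: apply the efficiency ratio, eta = (P_out/P_in)*100.
eta = (7073 / 13180) * 100 = 53.66 %
Therefore the pump efficiency = 53.66 %.


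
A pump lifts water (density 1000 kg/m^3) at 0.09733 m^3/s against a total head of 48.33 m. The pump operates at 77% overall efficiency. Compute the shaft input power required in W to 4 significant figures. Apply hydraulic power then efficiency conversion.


Approach: apply hydraulic power then efficiency conversion, P = rho*g*Q*H; P_in = P/eta.
Step 1 — hydraulic power (P = rho*g*Q*H):
  P = 1000 * 9.81 * 0.09733 * 48.33 = 46145.8 W
Step 2 — input power: P_in = P/eta = 46145.8 / 0.77 = 59930 W
Therefore the shaft input power required = 59930 W.


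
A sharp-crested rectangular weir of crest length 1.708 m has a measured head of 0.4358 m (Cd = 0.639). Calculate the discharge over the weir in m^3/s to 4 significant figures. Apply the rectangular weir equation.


Approach: apply the rectangular weir equation, Q = (2/3)*Cd*L*sqrt(2g)*H^1.5.
Q = (2/3)*0.639*1.708*sqrt(2*9.81)*0.4358^1.5 = 0.9272 m^3/s
Therefore the discharge over the weir = 0.9272 m^3/s.


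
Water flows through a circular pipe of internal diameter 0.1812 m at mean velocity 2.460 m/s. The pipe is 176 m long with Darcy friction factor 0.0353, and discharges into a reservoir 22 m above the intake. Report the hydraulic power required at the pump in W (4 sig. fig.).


Approach: apply continuity + Darcy-Weisbach + hydraulic power, Q = A*v; hf = f*(L/D)*(v^2/(2g)); H = static + hf; P = rho*g*Q*H.
Step 1 — flow rate (continuity, Q = A*v):
  A = pi*(0.1812/2)^2 = 0.0257873 m^2
  Q = 0.0257873 * 2.460 = 0.0634368 m^3/s
Step 2 — friction head loss (Darcy-Weisbach):
  hf = 0.0353 * (176/0.1812) * (2.460^2 / (2*9.81))
  hf = 10.5755 m
Step 3 — total head: H = 22 + 10.5755 = 32.5755 m
Step 4 — hydraulic power (P = rho*g*Q*H):
  P = 1000 * 9.81 * 0.0634368 * 32.5755 = 20270 W
Therefore the hydraulic power required at the pump = 20270 W.


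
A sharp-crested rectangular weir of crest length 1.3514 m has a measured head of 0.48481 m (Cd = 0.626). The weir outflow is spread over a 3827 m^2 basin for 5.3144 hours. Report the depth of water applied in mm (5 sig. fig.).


Approach: apply the rectangular weir equation with a volume-to-depth conversion, Q = (2/3)*Cd*L*sqrt(2g)*H^1.5; d = Q*t/A * 1000.
Step 1 — weir discharge:
  Q = (2/3)*0.626*1.3514*sqrt(2*9.81)*0.48481^1.5 = 0.8432840 m^3/s
Step 2 — volume: V = 0.8432840 * 5.3144*3600 = 16133.57 m^3
Step 3 — depth: d = V/A * 1000 = 16133.57/3827 * 1000 = 4215.7 mm
Therefore the depth of water applied = 4215.7 mm.


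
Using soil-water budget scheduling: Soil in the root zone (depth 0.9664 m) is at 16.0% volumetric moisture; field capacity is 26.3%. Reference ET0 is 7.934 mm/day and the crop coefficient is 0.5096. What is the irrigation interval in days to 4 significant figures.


Approach: apply soil-water budget scheduling, SMD = (FC-theta)/100*depth*1000; ETc = ET0*Kc; interval = SMD/ETc.
Step 1 — soil moisture deficit:
  SMD = (26.3 - 16.0)/100 * 0.9664 * 1000 = 99.5392 mm
Step 2 — daily crop ET (ETc = ET0*Kc):
  ETc = 7.934 * 0.5096 = 4.04317 mm/day
Step 3 — irrigation interval (SMD/ETc):
  interval = 99.5392 / 4.04317 = 24.62 days
Therefore the irrigation interval = 24.62 days.


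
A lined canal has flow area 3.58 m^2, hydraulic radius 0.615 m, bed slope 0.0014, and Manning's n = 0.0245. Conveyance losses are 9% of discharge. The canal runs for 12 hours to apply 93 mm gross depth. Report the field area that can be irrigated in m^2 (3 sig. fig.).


Approach: apply Manning's equation with a conveyance and depth budget, Q = (1/n)*A*R^(2/3)*S^(1/2); Q_field = Q*(1-loss); Area = Q_field*t/(d/1000).
Step 1 — canal discharge (Manning's equation):
  Q = (1/0.0245) * 3.58 * 0.615^(2/3) * 0.0014^(1/2) = 3.9539 m^3/s
Step 2 — delivered flow: Q_field = 3.9539*(1 - 9/100) = 3.5981 m^3/s
Step 3 — volume delivered: V = 3.5981 * 12*3600 = 155440 m^3
Step 4 — area served: A = V / (depth/1000) = 155440 / 0.093 = 1670000 m^2
Therefore the field area that can be irrigated = 1670000 m^2.


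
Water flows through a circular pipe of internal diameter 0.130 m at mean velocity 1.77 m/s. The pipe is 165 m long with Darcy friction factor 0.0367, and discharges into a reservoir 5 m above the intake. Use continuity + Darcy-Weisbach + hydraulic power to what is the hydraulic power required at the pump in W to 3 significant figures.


Approach: apply continuity + Darcy-Weisbach + hydraulic power, Q = A*v; hf = f*(L/D)*(v^2/(2g)); H = static + hf; P = rho*g*Q*H.
Step 1 — flow rate (continuity, Q = A*v):
  A = pi*(0.130/2)^2 = 0.013273 m^2
  Q = 0.013273 * 1.77 = 0.023494 m^3/s
Step 2 — friction head loss (Darcy-Weisbach):
  hf = 0.0367 * (165/0.130) * (1.77^2 / (2*9.81))
  hf = 7.4380 m
Step 3 — total head: H = 5 + 7.4380 = 12.438 m
Step 4 — hydraulic power (P = rho*g*Q*H):
  P = 1000 * 9.81 * 0.023494 * 12.438 = 2870 W
Therefore the hydraulic power required at the pump = 2870 W.


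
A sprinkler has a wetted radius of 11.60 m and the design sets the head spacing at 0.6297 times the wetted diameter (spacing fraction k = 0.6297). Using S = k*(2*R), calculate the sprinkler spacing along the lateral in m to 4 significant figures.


S = 0.6297 * (2 * 11.60) = 14.61 m
Therefore the sprinkler spacing along the lateral = 14.61 m.


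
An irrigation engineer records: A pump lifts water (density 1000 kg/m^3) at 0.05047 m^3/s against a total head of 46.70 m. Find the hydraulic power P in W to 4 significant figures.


Approach: apply the hydraulic power relation, P = rho*g*Q*H.
P = 1000 * 9.81 * 0.05047 * 46.70 = 23120 W
Therefore the hydraulic power P = 23120 W.


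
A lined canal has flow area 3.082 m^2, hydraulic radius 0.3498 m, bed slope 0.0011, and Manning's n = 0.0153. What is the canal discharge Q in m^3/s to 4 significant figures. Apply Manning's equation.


Approach: apply Manning's equation, Q = (1/n)*A*R^(2/3)*S^(1/2).
Q = (1/0.0153) * 3.082 * 0.3498^(2/3) * 0.0011^(1/2) = 3.317 m^3/s
Therefore the canal discharge Q = 3.317 m^3/s.


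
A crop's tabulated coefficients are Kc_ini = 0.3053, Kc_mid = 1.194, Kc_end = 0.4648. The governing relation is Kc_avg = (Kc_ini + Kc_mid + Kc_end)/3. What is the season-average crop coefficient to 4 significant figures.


Kc_avg = (0.3053 + 1.194 + 0.4648)/3 = 0.6547
Therefore the season-average crop coefficient = 0.6547.


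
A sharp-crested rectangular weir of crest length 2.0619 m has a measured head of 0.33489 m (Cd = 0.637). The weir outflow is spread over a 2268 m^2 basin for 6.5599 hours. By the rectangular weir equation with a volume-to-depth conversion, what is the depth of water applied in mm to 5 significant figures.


Approach: apply the rectangular weir equation with a volume-to-depth conversion, Q = (2/3)*Cd*L*sqrt(2g)*H^1.5; d = Q*t/A * 1000.
Step 1 — weir discharge:
  Q = (2/3)*0.637*2.0619*sqrt(2*9.81)*0.33489^1.5 = 0.7516550 m^3/s
Step 2 — volume: V = 0.7516550 * 6.5599*3600 = 17750.81 m^3
Step 3 — depth: d = V/A * 1000 = 17750.81/2268 * 1000 = 7826.6 mm
Therefore the depth of water applied = 7826.6 mm.


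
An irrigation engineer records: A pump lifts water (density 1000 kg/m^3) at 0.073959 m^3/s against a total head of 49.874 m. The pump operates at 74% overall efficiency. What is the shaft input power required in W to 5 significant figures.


Approach: apply hydraulic power then efficiency conversion, P = rho*g*Q*H; P_in = P/eta.
Step 1 — hydraulic power (P = rho*g*Q*H):
  P = 1000 * 9.81 * 0.073959 * 49.874 = 36185.47 W
Step 2 — input power: P_in = P/eta = 36185.47 / 0.74 = 48899 W
Therefore the shaft input power required = 48899 W.


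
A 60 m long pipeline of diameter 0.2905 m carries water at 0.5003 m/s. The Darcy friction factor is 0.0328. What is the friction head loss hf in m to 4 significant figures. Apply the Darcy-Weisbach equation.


Approach: apply the Darcy-Weisbach equation, hf = f*(L/D)*(v^2/(2g)).
hf = 0.0328 * (60/0.2905) * (0.5003^2 / (2*9.81))
hf = 0.08643 m
Therefore the friction head loss hf = 0.08643 m.


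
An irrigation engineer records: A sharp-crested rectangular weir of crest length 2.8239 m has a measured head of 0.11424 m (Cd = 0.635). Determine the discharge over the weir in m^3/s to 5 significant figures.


Approach: apply the rectangular weir equation, Q = (2/3)*Cd*L*sqrt(2g)*H^1.5.
Q = (2/3)*0.635*2.8239*sqrt(2*9.81)*0.11424^1.5 = 0.20446 m^3/s
Therefore the discharge over the weir = 0.20446 m^3/s.


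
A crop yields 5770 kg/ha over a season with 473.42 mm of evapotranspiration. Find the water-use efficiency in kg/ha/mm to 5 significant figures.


Approach: apply the water-use efficiency ratio, WUE = yield/ET.
WUE = 5770 / 473.42 = 12.188 kg/ha/mm
Therefore the water-use efficiency = 12.188 kg/ha/mm.


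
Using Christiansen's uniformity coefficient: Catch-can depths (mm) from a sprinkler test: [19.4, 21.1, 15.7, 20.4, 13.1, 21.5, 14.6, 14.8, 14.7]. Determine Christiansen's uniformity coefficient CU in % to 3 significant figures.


Approach: apply Christiansen's uniformity coefficient, CU = (1 - mean_abs_deviation/mean)*100.
mean = 17.256 mm
mean |d_i - mean| = 2.9728 mm
CU = (1 - 2.9728/17.256)*100 = 82.8 %
Therefore Christiansen's uniformity coefficient CU = 82.8 %.


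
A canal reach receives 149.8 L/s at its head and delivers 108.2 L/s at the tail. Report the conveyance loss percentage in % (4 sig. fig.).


Approach: apply the conveyance loss ratio, loss% = ((Q_head - Q_tail)/Q_head)*100.
loss = ((149.8 - 108.2)/149.8)*100 = 27.77 %
Therefore the conveyance loss percentage = 27.77 %.


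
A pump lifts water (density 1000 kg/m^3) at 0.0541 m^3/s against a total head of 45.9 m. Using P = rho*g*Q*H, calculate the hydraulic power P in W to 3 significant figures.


P = 1000 * 9.81 * 0.0541 * 45.9 = 24400 W
Therefore the hydraulic power P = 24400 W.


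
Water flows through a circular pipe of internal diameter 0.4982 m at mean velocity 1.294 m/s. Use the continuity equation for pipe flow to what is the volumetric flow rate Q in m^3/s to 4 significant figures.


Approach: apply the continuity equation for pipe flow, Q = A * v with A = pi*(D/2)^2.
A = pi*(0.4982/2)^2 = 0.194938 m^2
Q = 0.194938 * 1.294 = 0.2523 m^3/s
Therefore the volumetric flow rate Q = 0.2523 m^3/s.


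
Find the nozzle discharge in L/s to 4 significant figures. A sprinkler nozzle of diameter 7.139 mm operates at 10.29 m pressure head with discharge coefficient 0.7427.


Approach: apply the orifice equation, Q = Cd*A*sqrt(2*g*h), A = pi*(d/2)^2.
A = pi*(7.139e-3/2)^2 = 4.00281e-05 m^2
Q = 0.7427 * 4.00281e-05 * sqrt(2*9.81*10.29) * 1000 = 0.4224 L/s
Therefore the nozzle discharge = 0.4224 L/s.


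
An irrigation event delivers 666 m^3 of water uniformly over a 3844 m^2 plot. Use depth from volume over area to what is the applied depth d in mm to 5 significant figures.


Approach: apply depth from volume over area, d = (V/A)*1000.
d = (666 / 3844) * 1000 = 173.26 mm
Therefore the applied depth d = 173.26 mm.


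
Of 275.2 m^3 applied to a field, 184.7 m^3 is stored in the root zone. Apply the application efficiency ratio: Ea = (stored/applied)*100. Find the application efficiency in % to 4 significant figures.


Ea = (184.7/275.2)*100 = 67.11 %
Therefore the application efficiency = 67.11 %.


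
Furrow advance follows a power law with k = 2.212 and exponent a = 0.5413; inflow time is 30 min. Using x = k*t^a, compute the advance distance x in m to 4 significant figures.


x = 2.212 * 30^0.5413 = 13.94 m
Therefore the advance distance x = 13.94 m.


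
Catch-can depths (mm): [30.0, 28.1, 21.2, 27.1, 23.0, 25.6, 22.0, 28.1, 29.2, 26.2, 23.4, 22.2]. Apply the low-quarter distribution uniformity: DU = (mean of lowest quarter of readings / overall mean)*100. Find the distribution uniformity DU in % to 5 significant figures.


sorted lowest 3 of 12: [21.2, 22.0, 22.2] -> mean = 21.80000 mm
overall mean = 25.50833 mm
DU = (21.80000/25.50833)*100 = 85.462 %
Therefore the distribution uniformity DU = 85.462 %.


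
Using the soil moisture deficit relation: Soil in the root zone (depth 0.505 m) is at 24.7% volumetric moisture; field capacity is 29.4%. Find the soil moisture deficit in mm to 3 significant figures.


Approach: apply the soil moisture deficit relation, SMD = (FC - theta)/100 * depth * 1000.
SMD = (29.4 - 24.7)/100 * 0.505 * 1000 = 23.7 mm
Therefore the soil moisture deficit = 23.7 mm.


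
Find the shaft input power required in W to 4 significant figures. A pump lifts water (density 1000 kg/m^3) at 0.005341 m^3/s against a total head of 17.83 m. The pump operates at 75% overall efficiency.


Approach: apply hydraulic power then efficiency conversion, P = rho*g*Q*H; P_in = P/eta.
Step 1 — hydraulic power (P = rho*g*Q*H):
  P = 1000 * 9.81 * 0.005341 * 17.83 = 934.207 W
Step 2 — input power: P_in = P/eta = 934.207 / 0.75 = 1246 W
Therefore the shaft input power required = 1246 W.


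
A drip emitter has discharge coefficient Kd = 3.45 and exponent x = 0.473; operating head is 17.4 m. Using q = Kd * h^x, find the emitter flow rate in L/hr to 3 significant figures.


q = 3.45 * 17.4^0.473 = 13.3 L/hr
Therefore the emitter flow rate = 13.3 L/hr.


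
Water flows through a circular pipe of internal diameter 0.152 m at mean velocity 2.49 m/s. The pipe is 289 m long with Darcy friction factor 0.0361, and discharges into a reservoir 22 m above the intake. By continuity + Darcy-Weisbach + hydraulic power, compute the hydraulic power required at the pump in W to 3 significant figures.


Approach: apply continuity + Darcy-Weisbach + hydraulic power, Q = A*v; hf = f*(L/D)*(v^2/(2g)); H = static + hf; P = rho*g*Q*H.
Step 1 — flow rate (continuity, Q = A*v):
  A = pi*(0.152/2)^2 = 0.018146 m^2
  Q = 0.018146 * 2.49 = 0.045183 m^3/s
Step 2 — friction head loss (Darcy-Weisbach):
  hf = 0.0361 * (289/0.152) * (2.49^2 / (2*9.81))
  hf = 21.690 m
Step 3 — total head: H = 22 + 21.690 = 43.690 m
Step 4 — hydraulic power (P = rho*g*Q*H):
  P = 1000 * 9.81 * 0.045183 * 43.690 = 19400 W
Therefore the hydraulic power required at the pump = 19400 W.


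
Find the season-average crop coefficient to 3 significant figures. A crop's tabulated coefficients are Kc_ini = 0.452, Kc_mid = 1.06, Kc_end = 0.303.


Approach: apply a simple seasonal average, Kc_avg = (Kc_ini + Kc_mid + Kc_end)/3.
Kc_avg = (0.452 + 1.06 + 0.303)/3 = 0.605
Therefore the season-average crop coefficient = 0.605.


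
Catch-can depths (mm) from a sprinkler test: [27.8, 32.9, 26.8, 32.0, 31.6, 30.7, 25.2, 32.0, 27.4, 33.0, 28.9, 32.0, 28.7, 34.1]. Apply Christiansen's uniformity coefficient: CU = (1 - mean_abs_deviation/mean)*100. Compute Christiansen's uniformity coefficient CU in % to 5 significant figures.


mean = 30.22143 mm
mean |d_i - mean| = 2.361224 mm
CU = (1 - 2.361224/30.22143)*100 = 92.187 %
Therefore Christiansen's uniformity coefficient CU = 92.187 %.


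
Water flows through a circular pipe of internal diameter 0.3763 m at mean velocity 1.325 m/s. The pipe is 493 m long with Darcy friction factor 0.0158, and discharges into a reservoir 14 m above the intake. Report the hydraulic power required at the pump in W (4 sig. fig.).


Approach: apply continuity + Darcy-Weisbach + hydraulic power, Q = A*v; hf = f*(L/D)*(v^2/(2g)); H = static + hf; P = rho*g*Q*H.
Step 1 — flow rate (continuity, Q = A*v):
  A = pi*(0.3763/2)^2 = 0.111214 m^2
  Q = 0.111214 * 1.325 = 0.147358 m^3/s
Step 2 — friction head loss (Darcy-Weisbach):
  hf = 0.0158 * (493/0.3763) * (1.325^2 / (2*9.81))
  hf = 1.85226 m
Step 3 — total head: H = 14 + 1.85226 = 15.8523 m
Step 4 — hydraulic power (P = rho*g*Q*H):
  P = 1000 * 9.81 * 0.147358 * 15.8523 = 22920 W
Therefore the hydraulic power required at the pump = 22920 W.


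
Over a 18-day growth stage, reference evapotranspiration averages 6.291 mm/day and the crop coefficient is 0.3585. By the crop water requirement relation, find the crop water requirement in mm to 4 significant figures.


Approach: apply the crop water requirement relation, CWR = ET0 * Kc * days.
CWR = 6.291 * 0.3585 * 18 = 40.60 mm
Therefore the crop water requirement = 40.60 mm.


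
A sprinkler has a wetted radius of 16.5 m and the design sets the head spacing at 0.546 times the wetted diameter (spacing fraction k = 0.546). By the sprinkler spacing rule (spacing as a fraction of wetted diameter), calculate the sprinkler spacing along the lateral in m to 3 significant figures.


Approach: apply the sprinkler spacing rule (spacing as a fraction of wetted diameter), S = k*(2*R).
S = 0.546 * (2 * 16.5) = 18.0 m
Therefore the sprinkler spacing along the lateral = 18.0 m.


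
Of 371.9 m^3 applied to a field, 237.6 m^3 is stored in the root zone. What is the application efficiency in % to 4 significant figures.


Approach: apply the application efficiency ratio, Ea = (stored/applied)*100.
Ea = (237.6/371.9)*100 = 63.89 %
Therefore the application efficiency = 63.89 %.


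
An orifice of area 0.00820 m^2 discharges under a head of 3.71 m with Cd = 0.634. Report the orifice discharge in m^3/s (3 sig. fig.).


Approach: apply the orifice equation, Q = Cd*A*sqrt(2*g*h).
Q = 0.634 * 0.00820 * sqrt(2*9.81*3.71) = 0.0444 m^3/s
Therefore the orifice discharge = 0.0444 m^3/s.


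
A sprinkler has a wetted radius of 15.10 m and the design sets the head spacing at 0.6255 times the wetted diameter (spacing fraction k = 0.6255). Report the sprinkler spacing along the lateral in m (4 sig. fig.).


Approach: apply the sprinkler spacing rule (spacing as a fraction of wetted diameter), S = k*(2*R).
S = 0.6255 * (2 * 15.10) = 18.89 m
Therefore the sprinkler spacing along the lateral = 18.89 m.


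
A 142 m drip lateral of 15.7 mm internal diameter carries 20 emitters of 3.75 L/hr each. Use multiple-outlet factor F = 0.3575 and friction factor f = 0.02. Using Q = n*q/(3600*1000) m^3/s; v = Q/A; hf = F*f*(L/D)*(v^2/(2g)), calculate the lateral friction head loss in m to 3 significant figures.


Q = 20*3.75/(3600*1000) = 2.0833e-05 m^3/s
A = pi*(15.7e-3/2)^2 = 1.9359e-04 m^2, so v = Q/A = 0.10761 m/s
hf = 0.3575*0.02*(142/0.0157)*(0.10761^2/(2*9.81)) = 0.0382 m
Therefore the lateral friction head loss = 0.0382 m.


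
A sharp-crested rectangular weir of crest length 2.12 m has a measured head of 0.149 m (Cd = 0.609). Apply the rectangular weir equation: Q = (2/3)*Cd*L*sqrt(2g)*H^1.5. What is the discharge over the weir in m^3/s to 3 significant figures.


Q = (2/3)*0.609*2.12*sqrt(2*9.81)*0.149^1.5 = 0.219 m^3/s
Therefore the discharge over the weir = 0.219 m^3/s.


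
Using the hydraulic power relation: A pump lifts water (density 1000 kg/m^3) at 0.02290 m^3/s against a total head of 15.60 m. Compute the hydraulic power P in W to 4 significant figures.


Approach: apply the hydraulic power relation, P = rho*g*Q*H.
P = 1000 * 9.81 * 0.02290 * 15.60 = 3505 W
Therefore the hydraulic power P = 3505 W.


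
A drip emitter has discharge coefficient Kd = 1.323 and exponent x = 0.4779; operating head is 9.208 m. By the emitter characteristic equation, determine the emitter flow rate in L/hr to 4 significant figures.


Approach: apply the emitter characteristic equation, q = Kd * h^x.
q = 1.323 * 9.208^0.4779 = 3.822 L/hr
Therefore the emitter flow rate = 3.822 L/hr.


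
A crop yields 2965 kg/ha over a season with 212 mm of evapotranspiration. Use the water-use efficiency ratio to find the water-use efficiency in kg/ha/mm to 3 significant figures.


Approach: apply the water-use efficiency ratio, WUE = yield/ET.
WUE = 2965 / 212 = 14.0 kg/ha/mm
Therefore the water-use efficiency = 14.0 kg/ha/mm.


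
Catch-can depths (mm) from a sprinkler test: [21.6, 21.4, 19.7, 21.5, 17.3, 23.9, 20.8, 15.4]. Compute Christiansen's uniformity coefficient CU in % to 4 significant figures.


Approach: apply Christiansen's uniformity coefficient, CU = (1 - mean_abs_deviation/mean)*100.
mean = 20.2000 mm
mean |d_i - mean| = 2.05000 mm
CU = (1 - 2.05000/20.2000)*100 = 89.85 %
Therefore Christiansen's uniformity coefficient CU = 89.85 %.


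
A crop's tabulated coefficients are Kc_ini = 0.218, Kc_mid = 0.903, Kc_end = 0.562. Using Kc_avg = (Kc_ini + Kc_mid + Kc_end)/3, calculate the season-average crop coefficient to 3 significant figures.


Kc_avg = (0.218 + 0.903 + 0.562)/3 = 0.561
Therefore the season-average crop coefficient = 0.561.


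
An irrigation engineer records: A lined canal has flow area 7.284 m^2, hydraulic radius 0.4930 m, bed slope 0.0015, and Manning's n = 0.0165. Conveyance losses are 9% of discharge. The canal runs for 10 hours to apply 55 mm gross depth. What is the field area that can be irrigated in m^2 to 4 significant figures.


Approach: apply Manning's equation with a conveyance and depth budget, Q = (1/n)*A*R^(2/3)*S^(1/2); Q_field = Q*(1-loss); Area = Q_field*t/(d/1000).
Step 1 — canal discharge (Manning's equation):
  Q = (1/0.0165) * 7.284 * 0.4930^(2/3) * 0.0015^(1/2) = 10.6700 m^3/s
Step 2 — delivered flow: Q_field = 10.6700*(1 - 9/100) = 9.70967 m^3/s
Step 3 — volume delivered: V = 9.70967 * 10*3600 = 349548 m^3
Step 4 — area served: A = V / (depth/1000) = 349548 / 0.055 = 6355000 m^2
Therefore the field area that can be irrigated = 6355000 m^2.


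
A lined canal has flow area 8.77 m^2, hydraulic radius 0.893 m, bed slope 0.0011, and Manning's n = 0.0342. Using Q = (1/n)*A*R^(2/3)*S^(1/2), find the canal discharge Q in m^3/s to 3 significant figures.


Q = (1/0.0342) * 8.77 * 0.893^(2/3) * 0.0011^(1/2) = 7.89 m^3/s
Therefore the canal discharge Q = 7.89 m^3/s.
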